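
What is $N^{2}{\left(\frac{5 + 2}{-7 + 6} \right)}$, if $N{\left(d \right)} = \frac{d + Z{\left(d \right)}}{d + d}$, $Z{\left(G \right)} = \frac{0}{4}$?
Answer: $\frac{1}{4} \approx 0.25$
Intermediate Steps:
$Z{\left(G \right)} = 0$ ($Z{\left(G \right)} = 0 \cdot \frac{1}{4} = 0$)
$N{\left(d \right)} = \frac{1}{2}$ ($N{\left(d \right)} = \frac{d + 0}{d + d} = \frac{d}{2 d} = d \frac{1}{2 d} = \frac{1}{2}$)
$N^{2}{\left(\frac{5 + 2}{-7 + 6} \right)} = \left(\frac{1}{2}\right)^{2} = \frac{1}{4}$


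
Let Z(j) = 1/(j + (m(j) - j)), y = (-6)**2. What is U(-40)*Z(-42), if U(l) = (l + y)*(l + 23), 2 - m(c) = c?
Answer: 17/11 ≈ 1.5455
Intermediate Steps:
y = 36
m(c) = 2 - c
U(l) = (23 + l)*(36 + l) (U(l) = (l + 36)*(l + 23) = (36 + l)*(23 + l) = (23 + l)*(36 + l))
Z(j) = 1/(2 - j) (Z(j) = 1/(j + ((2 - j) - j)) = 1/(j + (2 - 2*j)) = 1/(2 - j))
U(-40)*Z(-42) = (828 + (-40)**2 + 59*(-40))*(-1/(-2 - 42)) = (828 + 1600 - 2360)*(-1/(-44)) = 68*(-1*(-1/44)) = 68*(1/44) = 17/11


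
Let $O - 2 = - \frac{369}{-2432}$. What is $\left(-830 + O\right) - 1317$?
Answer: $- \frac{5216271}{2432} \approx -2144.8$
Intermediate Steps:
$O = \frac{5233}{2432}$ ($O = 2 - \frac{369}{-2432} = 2 - - \frac{369}{2432} = 2 + \frac{369}{2432} = \frac{5233}{2432} \approx 2.1517$)
$\left(-830 + O\right) - 1317 = \left(-830 + \frac{5233}{2432}\right) - 1317 = - \frac{2013327}{2432} - 1317 = - \frac{5216271}{2432}$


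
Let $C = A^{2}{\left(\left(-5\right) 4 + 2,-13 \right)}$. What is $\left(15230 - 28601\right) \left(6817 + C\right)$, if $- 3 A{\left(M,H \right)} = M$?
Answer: $-91631463$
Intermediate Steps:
$A{\left(M,H \right)} = - \frac{M}{3}$
$C = 36$ ($C = \left(- \frac{\left(-5\right) 4 + 2}{3}\right)^{2} = \left(- \frac{-20 + 2}{3}\right)^{2} = \left(\left(- \frac{1}{3}\right) \left(-18\right)\right)^{2} = 6^{2} = 36$)
$\left(15230 - 28601\right) \left(6817 + C\right) = \left(15230 - 28601\right) \left(6817 + 36\right) = \left(-13371\right) 6853 = -91631463$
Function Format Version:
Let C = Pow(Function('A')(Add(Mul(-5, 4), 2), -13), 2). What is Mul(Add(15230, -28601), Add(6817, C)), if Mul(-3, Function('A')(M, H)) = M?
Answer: -91631463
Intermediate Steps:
Function('A')(M, H) = Mul(Rational(-1, 3), M)
C = 36 (C = Pow(Mul(Rational(-1, 3), Add(Mul(-5, 4), 2)), 2) = Pow(Mul(Rational(-1, 3), Add(-20, 2)), 2) = Pow(Mul(Rational(-1, 3), -18), 2) = Pow(6, 2) = 36)
Mul(Add(15230, -28601), Add(6817, C)) = Mul(Add(15230, -28601), Add(6817, 36)) = Mul(-13371, 6853) = -91631463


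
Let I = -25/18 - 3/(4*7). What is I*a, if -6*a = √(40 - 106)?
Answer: 377*I*√66/1512 ≈ 2.0256*I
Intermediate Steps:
a = -I*√66/6 (a = -√(40 - 106)/6 = -I*√66/6 ≈ -1.354*I)
I = -377/252 (I = -25*1/18 - 3/28 = -25/18 - 3*1/28 = -25/18 - 3/28 = -377/252 ≈ -1.4960)
I*a = -(-377)*I*√66/1512 = 377*I*√66/1512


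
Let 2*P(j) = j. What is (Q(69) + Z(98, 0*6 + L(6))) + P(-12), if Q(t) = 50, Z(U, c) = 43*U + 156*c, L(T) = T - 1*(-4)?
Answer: 5818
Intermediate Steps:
L(T) = 4 + T (L(T) = T + 4 = 4 + T)
P(j) = j/2
(Q(69) + Z(98, 0*6 + L(6))) + P(-12) = (50 + (43*98 + 156*(0*6 + (4 + 6)))) + (1/2)*(-12) = (50 + (4214 + 156*(0 + 10))) - 6 = (50 + (4214 + 156*10)) - 6 = (50 + (4214 + 1560)) - 6 = (50 + 5774) - 6 = 5824 - 6 = 5818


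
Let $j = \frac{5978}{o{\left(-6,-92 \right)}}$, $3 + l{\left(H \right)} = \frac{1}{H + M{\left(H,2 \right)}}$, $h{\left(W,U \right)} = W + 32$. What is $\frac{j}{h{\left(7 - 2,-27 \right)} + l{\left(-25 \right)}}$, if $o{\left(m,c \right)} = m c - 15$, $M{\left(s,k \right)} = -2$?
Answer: $\frac{7686}{23449} \approx 0.32778$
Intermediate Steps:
$h{\left(W,U \right)} = 32 + W$
$l{\left(H \right)} = -3 + \frac{1}{-2 + H}$ ($l{\left(H \right)} = -3 + \frac{1}{H - 2} = -3 + \frac{1}{-2 + H}$)
$o{\left(m,c \right)} = -15 + c m$ ($o{\left(m,c \right)} = c m - 15 = -15 + c m$)
$j = \frac{5978}{537}$ ($j = \frac{5978}{-15 - -552} = \frac{5978}{-15 + 552} = \frac{5978}{537} \approx 11.132$)
$\frac{j}{h{\left(7 - 2,-27 \right)} + l{\left(-25 \right)}} = \frac{5978}{537 \left(\left(32 + \left(7 - 2\right)\right) + \frac{7 - -75}{-2 - 25}\right)} = \frac{5978}{537 \left(\left(32 + \left(7 - 2\right)\right) + \frac{7 + 75}{-27}\right)} = \frac{5978}{537 \left(\left(32 + 5\right) - \frac{82}{27}\right)} = \frac{5978}{537 \left(37 - \frac{82}{27}\right)} = \frac{5978}{537 \cdot \frac{917}{27}} = \frac{5978}{537} \cdot \frac{27}{917} = \frac{7686}{23449}$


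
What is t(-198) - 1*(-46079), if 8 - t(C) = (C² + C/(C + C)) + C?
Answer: 14161/2 ≈ 7080.5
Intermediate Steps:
t(C) = 15/2 - C - C² (t(C) = 8 - ((C² + C/(C + C)) + C) = 8 - ((C² + C/((2*C))) + C) = 8 - ((C² + (1/(2*C))*C) + C) = 8 - ((C² + ½) + C) = 8 - ((½ + C²) + C) = 8 - (½ + C + C²) = 8 + (-½ - C - C²) = 15/2 - C - C²)
t(-198) - 1*(-46079) = (15/2 - 1*(-198) - 1*(-198)²) - 1*(-46079) = (15/2 + 198 - 1*39204) + 46079 = (15/2 + 198 - 39204) + 46079 = -77997/2 + 46079 = 14161/2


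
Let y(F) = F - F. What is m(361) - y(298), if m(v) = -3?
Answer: -3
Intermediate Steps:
y(F) = 0
m(361) - y(298) = -3 - 1*0 = -3 + 0 = -3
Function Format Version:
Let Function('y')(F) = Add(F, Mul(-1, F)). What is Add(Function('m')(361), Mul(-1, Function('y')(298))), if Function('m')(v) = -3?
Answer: -3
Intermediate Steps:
Function('y')(F) = 0
Add(Function('m')(361), Mul(-1, Function('y')(298))) = Add(-3, Mul(-1, 0)) = Add(-3, 0) = -3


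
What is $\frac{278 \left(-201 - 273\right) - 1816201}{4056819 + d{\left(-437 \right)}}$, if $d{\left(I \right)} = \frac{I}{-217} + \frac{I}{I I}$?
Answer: $- \frac{184724331617}{384704279703} \approx -0.48017$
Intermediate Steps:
$d{\left(I \right)} = \frac{1}{I} - \frac{I}{217}$ ($d{\left(I \right)} = I \left(- \frac{1}{217}\right) + \frac{I}{I^{2}} = - \frac{I}{217} + \frac{I}{I^{2}} = - \frac{I}{217} + \frac{1}{I} = \frac{1}{I} - \frac{I}{217}$)
$\frac{278 \left(-201 - 273\right) - 1816201}{4056819 + d{\left(-437 \right)}} = \frac{278 \left(-201 - 273\right) - 1816201}{4056819 + \left(\frac{1}{-437} - - \frac{437}{217}\right)} = \frac{278 \left(-474\right) - 1816201}{4056819 + \left(- \frac{1}{437} + \frac{437}{217}\right)} = \frac{-131772 - 1816201}{4056819 + \frac{190752}{94829}} = - \frac{1947973}{\frac{384704279703}{94829}} = \left(-1947973\right) \frac{94829}{384704279703} = - \frac{184724331617}{384704279703}$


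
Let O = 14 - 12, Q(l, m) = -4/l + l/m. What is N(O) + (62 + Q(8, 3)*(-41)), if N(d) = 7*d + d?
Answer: -65/6 ≈ -10.833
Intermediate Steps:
O = 2
N(d) = 8*d
N(O) + (62 + Q(8, 3)*(-41)) = 8*2 + (62 + (-4/8 + 8/3)*(-41)) = 16 + (62 + (-4*⅛ + 8*(⅓))*(-41)) = 16 + (62 + (-½ + 8/3)*(-41)) = 16 + (62 + (13/6)*(-41)) = 16 + (62 - 533/6) = 16 - 161/6 = -65/6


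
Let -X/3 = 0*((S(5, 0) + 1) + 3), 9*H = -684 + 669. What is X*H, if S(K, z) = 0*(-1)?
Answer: 0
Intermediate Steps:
S(K, z) = 0
H = -5/3 (H = (-684 + 669)/9 = (⅑)*(-15) = -5/3 ≈ -1.6667)
X = 0 (X = -0*((0 + 1) + 3) = -0*(1 + 3) = -0*4 = -3*0 = 0)
X*H = 0*(-5/3) = 0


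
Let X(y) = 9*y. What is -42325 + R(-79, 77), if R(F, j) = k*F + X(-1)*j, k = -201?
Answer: -27139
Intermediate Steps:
R(F, j) = -201*F - 9*j (R(F, j) = -201*F + (9*(-1))*j = -201*F - 9*j)
-42325 + R(-79, 77) = -42325 + (-201*(-79) - 9*77) = -42325 + (15879 - 693) = -42325 + 15186 = -27139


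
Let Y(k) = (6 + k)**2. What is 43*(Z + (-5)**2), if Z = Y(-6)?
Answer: 1075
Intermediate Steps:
Z = 0 (Z = (6 - 6)**2 = 0**2 = 0)
43*(Z + (-5)**2) = 43*(0 + (-5)**2) = 43*(0 + 25) = 43*25 = 1075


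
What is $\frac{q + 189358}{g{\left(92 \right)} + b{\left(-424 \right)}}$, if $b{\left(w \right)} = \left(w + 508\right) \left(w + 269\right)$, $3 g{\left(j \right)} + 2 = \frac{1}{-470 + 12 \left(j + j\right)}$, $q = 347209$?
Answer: $- \frac{2797660338}{67889755} \approx -41.209$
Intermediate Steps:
$g{\left(j \right)} = - \frac{2}{3} + \frac{1}{3 \left(-470 + 24 j\right)}$ ($g{\left(j \right)} = - \frac{2}{3} + \frac{1}{3 \left(-470 + 12 \left(j + j\right)\right)} = - \frac{2}{3} + \frac{1}{3 \left(-470 + 12 \cdot 2 j\right)} = - \frac{2}{3} + \frac{1}{3 \left(-470 + 24 j\right)}$)
$b{\left(w \right)} = \left(269 + w\right) \left(508 + w\right)$ ($b{\left(w \right)} = \left(508 + w\right) \left(269 + w\right) = \left(269 + w\right) \left(508 + w\right)$)
$\frac{q + 189358}{g{\left(92 \right)} + b{\left(-424 \right)}} = \frac{347209 + 189358}{\frac{941 - 4416}{6 \left(-235 + 12 \cdot 92\right)} + \left(136652 + \left(-424\right)^{2} + 777 \left(-424\right)\right)} = \frac{536567}{\frac{941 - 4416}{6 \left(-235 + 1104\right)} + \left(136652 + 179776 - 329448\right)} = \frac{536567}{\frac{1}{6} \cdot \frac{1}{869} \left(-3475\right) - 13020} = \frac{536567}{- \frac{3475}{5214} - 13020} = \frac{536567}{- \frac{67889755}{5214}} = 536567 \left(- \frac{5214}{67889755}\right) = - \frac{2797660338}{67889755}$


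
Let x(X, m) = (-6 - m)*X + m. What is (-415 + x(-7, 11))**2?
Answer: 81225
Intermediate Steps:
x(X, m) = m + X*(-6 - m) (x(X, m) = X*(-6 - m) + m = m + X*(-6 - m))
(-415 + x(-7, 11))**2 = (-415 + (11 - 6*(-7) - 1*(-7)*11))**2 = (-415 + (11 + 42 + 77))**2 = (-415 + 130)**2 = (-285)**2 = 81225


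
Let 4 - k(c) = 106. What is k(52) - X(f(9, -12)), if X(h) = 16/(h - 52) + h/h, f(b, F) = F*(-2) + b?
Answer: -1941/19 ≈ -102.16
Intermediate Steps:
f(b, F) = b - 2*F (f(b, F) = -2*F + b = b - 2*F)
k(c) = -102 (k(c) = 4 - 1*106 = 4 - 106 = -102)
X(h) = 1 + 16/(-52 + h) (X(h) = 16/(-52 + h) + 1 = 1 + 16/(-52 + h))
k(52) - X(f(9, -12)) = -102 - (-36 + (9 - 2*(-12)))/(-52 + (9 - 2*(-12))) = -102 - (-36 + (9 + 24))/(-52 + (9 + 24)) = -102 - (-36 + 33)/(-52 + 33) = -102 - (-3)/(-19) = -102 - (-1)*(-3)/19 = -102 - 1*3/19 = -102 - 3/19 = -1941/19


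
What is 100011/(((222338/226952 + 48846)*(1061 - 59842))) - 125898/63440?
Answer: -4102089745899717621/2067006671943040360 ≈ -1.9846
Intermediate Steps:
100011/(((222338/226952 + 48846)*(1061 - 59842))) - 125898/63440 = 100011/(((222338*(1/226952) + 48846)*(-58781))) - 125898*1/63440 = 100011/(((111169/113476 + 48846)*(-58781))) - 62949/31720 = 100011/(((5542959865/113476)*(-58781))) - 62949/31720 = 100011/(-325820723824565/113476) - 62949/31720 = 100011*(-113476/325820723824565) - 62949/31720 = -11348848236/325820723824565 - 62949/31720 = -4102089745899717621/2067006671943040360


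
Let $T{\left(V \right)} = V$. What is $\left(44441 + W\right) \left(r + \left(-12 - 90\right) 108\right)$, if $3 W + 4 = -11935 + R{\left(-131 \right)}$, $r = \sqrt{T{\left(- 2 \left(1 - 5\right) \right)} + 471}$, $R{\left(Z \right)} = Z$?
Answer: $-445241016 + \frac{121253 \sqrt{479}}{3} \approx -4.4436 \cdot 10^{8}$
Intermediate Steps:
$r = \sqrt{479}$ ($r = \sqrt{- 2 \left(1 - 5\right) + 471} = \sqrt{\left(-2\right) \left(-4\right) + 471} = \sqrt{8 + 471} = \sqrt{479} \approx 21.886$)
$W = - \frac{12070}{3}$ ($W = - \frac{4}{3} + \frac{-11935 - 131}{3} = - \frac{4}{3} + \frac{1}{3} \left(-12066\right) = - \frac{4}{3} - 4022 = - \frac{12070}{3} \approx -4023.3$)
$\left(44441 + W\right) \left(r + \left(-12 - 90\right) 108\right) = \left(44441 - \frac{12070}{3}\right) \left(\sqrt{479} + \left(-12 - 90\right) 108\right) = \frac{121253 \left(\sqrt{479} - 11016\right)}{3} = \frac{121253 \left(-11016 + \sqrt{479}\right)}{3} = -445241016 + \frac{121253 \sqrt{479}}{3}$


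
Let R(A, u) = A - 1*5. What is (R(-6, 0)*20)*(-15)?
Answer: 3300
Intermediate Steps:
R(A, u) = -5 + A (R(A, u) = A - 5 = -5 + A)
(R(-6, 0)*20)*(-15) = ((-5 - 6)*20)*(-15) = -11*20*(-15) = -220*(-15) = 3300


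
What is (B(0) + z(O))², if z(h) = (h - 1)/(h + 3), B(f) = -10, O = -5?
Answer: 49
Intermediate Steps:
z(h) = (-1 + h)/(3 + h)
(B(0) + z(O))² = (-10 + (-1 - 5)/(3 - 5))² = (-10 - 6/(-2))² = (-10 - ½*(-6))² = (-10 + 3)² = (-7)² = 49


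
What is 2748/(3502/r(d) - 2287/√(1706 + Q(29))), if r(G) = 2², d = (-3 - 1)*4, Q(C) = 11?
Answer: 5507847544/1747800747 + 8379568*√1717/1747800747 ≈ 3.3500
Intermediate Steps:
d = -16 (d = -4*4 = -16)
r(G) = 4
2748/(3502/r(d) - 2287/√(1706 + Q(29))) = 2748/(3502/4 - 2287/√(1706 + 11)) = 2748/(3502*(¼) - 2287*√1717/1717) = 2748/(1751/2 - 2287*√1717/1717)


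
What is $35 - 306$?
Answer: $-271$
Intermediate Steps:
$35 - 306 = -271$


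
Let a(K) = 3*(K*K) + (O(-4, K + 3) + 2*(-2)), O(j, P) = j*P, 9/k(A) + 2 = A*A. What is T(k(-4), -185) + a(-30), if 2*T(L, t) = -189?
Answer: 5419/2 ≈ 2709.5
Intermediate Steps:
k(A) = 9/(-2 + A²) (k(A) = 9/(-2 + A*A) = 9/(-2 + A²))
T(L, t) = -189/2 (T(L, t) = (½)*(-189) = -189/2)
O(j, P) = P*j
a(K) = -16 - 4*K + 3*K² (a(K) = 3*(K*K) + ((K + 3)*(-4) + 2*(-2)) = 3*K² + ((3 + K)*(-4) - 4) = 3*K² + ((-12 - 4*K) - 4) = 3*K² + (-16 - 4*K) = -16 - 4*K + 3*K²)
T(k(-4), -185) + a(-30) = -189/2 + (-16 - 4*(-30) + 3*(-30)²) = -189/2 + (-16 + 120 + 3*900) = -189/2 + (-16 + 120 + 2700) = -189/2 + 2804 = 5419/2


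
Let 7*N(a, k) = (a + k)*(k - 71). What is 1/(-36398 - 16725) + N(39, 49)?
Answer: -14692305/53123 ≈ -276.57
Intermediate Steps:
N(a, k) = (-71 + k)*(a + k)/7 (N(a, k) = ((a + k)*(k - 71))/7 = ((a + k)*(-71 + k))/7 = ((-71 + k)*(a + k))/7 = (-71 + k)*(a + k)/7)
1/(-36398 - 16725) + N(39, 49) = 1/(-36398 - 16725) + (-71/7*39 - 71/7*49 + (⅐)*49² + (⅐)*39*49) = 1/(-53123) + (-2769/7 - 497 + (⅐)*2401 + 273) = -1/53123 + (-2769/7 - 497 + 343 + 273) = -1/53123 - 1936/7 = -14692305/53123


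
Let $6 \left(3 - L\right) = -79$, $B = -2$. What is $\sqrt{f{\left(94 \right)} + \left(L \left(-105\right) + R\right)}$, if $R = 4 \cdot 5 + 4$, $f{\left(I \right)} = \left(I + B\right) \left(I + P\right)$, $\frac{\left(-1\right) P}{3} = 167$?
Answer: $\frac{i \sqrt{156470}}{2} \approx 197.78 i$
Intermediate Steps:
$P = -501$ ($P = \left(-3\right) 167 = -501$)
$L = \frac{97}{6}$ ($L = 3 - - \frac{79}{6} = 3 + \frac{79}{6} = \frac{97}{6} \approx 16.167$)
$f{\left(I \right)} = \left(-501 + I\right) \left(-2 + I\right)$ ($f{\left(I \right)} = \left(I - 2\right) \left(I - 501\right) = \left(-2 + I\right) \left(-501 + I\right) = \left(-501 + I\right) \left(-2 + I\right)$)
$R = 24$ ($R = 20 + 4 = 24$)
$\sqrt{f{\left(94 \right)} + \left(L \left(-105\right) + R\right)} = \sqrt{\left(1002 + 94^{2} - 47282\right) + \left(\frac{97}{6} \left(-105\right) + 24\right)} = \sqrt{\left(1002 + 8836 - 47282\right) + \left(- \frac{3395}{2} + 24\right)} = \sqrt{-37444 - \frac{3347}{2}} = \sqrt{- \frac{78235}{2}} = \frac{i \sqrt{156470}}{2}$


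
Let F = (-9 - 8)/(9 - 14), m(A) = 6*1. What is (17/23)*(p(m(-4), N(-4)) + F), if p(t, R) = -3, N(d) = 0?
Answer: 34/115 ≈ 0.29565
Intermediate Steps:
m(A) = 6
F = 17/5 (F = -17/(-5) = -17*(-⅕) = 17/5 ≈ 3.4000)
(17/23)*(p(m(-4), N(-4)) + F) = (17/23)*(-3 + 17/5) = (17*(1/23))*(⅖) = (17/23)*(⅖) = 34/115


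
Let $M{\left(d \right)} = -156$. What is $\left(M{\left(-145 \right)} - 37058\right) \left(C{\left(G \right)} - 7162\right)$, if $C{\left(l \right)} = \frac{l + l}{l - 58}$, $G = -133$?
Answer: $\frac{50896694664}{191} \approx 2.6647 \cdot 10^{8}$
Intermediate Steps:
$C{\left(l \right)} = \frac{2 l}{-58 + l}$
$\left(M{\left(-145 \right)} - 37058\right) \left(C{\left(G \right)} - 7162\right) = \left(-156 - 37058\right) \left(2 \left(-133\right) \frac{1}{-58 - 133} - 7162\right) = - 37214 \left(2 \left(-133\right) \frac{1}{-191} - 7162\right) = - 37214 \left(2 \left(-133\right) \left(- \frac{1}{191}\right) - 7162\right) = - 37214 \left(\frac{266}{191} - 7162\right) = \left(-37214\right) \left(- \frac{1367676}{191}\right) = \frac{50896694664}{191}$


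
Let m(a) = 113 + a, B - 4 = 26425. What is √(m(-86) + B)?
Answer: 2*√6614 ≈ 162.65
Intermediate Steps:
B = 26429 (B = 4 + 26425 = 26429)
√(m(-86) + B) = √((113 - 86) + 26429) = √(27 + 26429) = √26456 = 2*√6614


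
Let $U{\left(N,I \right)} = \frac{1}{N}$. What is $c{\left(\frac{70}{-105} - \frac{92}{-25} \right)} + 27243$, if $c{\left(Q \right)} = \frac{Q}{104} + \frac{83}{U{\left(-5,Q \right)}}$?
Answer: $\frac{104629313}{3900} \approx 26828.0$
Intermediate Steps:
$c{\left(Q \right)} = -415 + \frac{Q}{104}$ ($c{\left(Q \right)} = \frac{Q}{104} + \frac{83}{\frac{1}{-5}} = Q \frac{1}{104} + \frac{83}{- \frac{1}{5}} = \frac{Q}{104} + 83 \left(-5\right) = \frac{Q}{104} - 415 = -415 + \frac{Q}{104}$)
$c{\left(\frac{70}{-105} - \frac{92}{-25} \right)} + 27243 = \left(-415 + \frac{\frac{70}{-105} - \frac{92}{-25}}{104}\right) + 27243 = \left(-415 + \frac{70 \left(- \frac{1}{105}\right) - - \frac{92}{25}}{104}\right) + 27243 = \left(-415 + \frac{- \frac{2}{3} + \frac{92}{25}}{104}\right) + 27243 = \left(-415 + \frac{1}{104} \cdot \frac{226}{75}\right) + 27243 = \left(-415 + \frac{113}{3900}\right) + 27243 = - \frac{1618387}{3900} + 27243 = \frac{104629313}{3900}$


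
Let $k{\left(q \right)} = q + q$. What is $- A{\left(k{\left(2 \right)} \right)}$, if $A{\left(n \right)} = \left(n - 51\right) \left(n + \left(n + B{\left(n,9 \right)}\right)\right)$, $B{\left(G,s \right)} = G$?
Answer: $564$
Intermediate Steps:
$k{\left(q \right)} = 2 q$
$A{\left(n \right)} = 3 n \left(-51 + n\right)$ ($A{\left(n \right)} = \left(n - 51\right) \left(n + \left(n + n\right)\right) = \left(-51 + n\right) \left(n + 2 n\right) = \left(-51 + n\right) 3 n = 3 n \left(-51 + n\right)$)
$- A{\left(k{\left(2 \right)} \right)} = - 3 \cdot 2 \cdot 2 \left(-51 + 2 \cdot 2\right) = - 3 \cdot 4 \left(-51 + 4\right) = - 3 \cdot 4 \left(-47\right) = \left(-1\right) \left(-564\right) = 564$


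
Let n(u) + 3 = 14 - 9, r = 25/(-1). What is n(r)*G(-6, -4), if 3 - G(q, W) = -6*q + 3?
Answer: -72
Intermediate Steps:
G(q, W) = 6*q (G(q, W) = 3 - (-6*q + 3) = 3 - (3 - 6*q) = 3 + (-3 + 6*q) = 6*q)
r = -25 (r = 25*(-1) = -25)
n(u) = 2 (n(u) = -3 + (14 - 9) = -3 + 5 = 2)
n(r)*G(-6, -4) = 2*(6*(-6)) = 2*(-36) = -72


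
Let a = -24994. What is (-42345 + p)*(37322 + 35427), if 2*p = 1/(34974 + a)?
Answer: -61487905771051/19960 ≈ -3.0806e+9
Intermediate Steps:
p = 1/19960 (p = 1/(2*(34974 - 24994)) = (1/2)/9980 = (1/2)*(1/9980) = 1/19960 ≈ 5.0100e-5)
(-42345 + p)*(37322 + 35427) = (-42345 + 1/19960)*(37322 + 35427) = -845206199/19960*72749 = -61487905771051/19960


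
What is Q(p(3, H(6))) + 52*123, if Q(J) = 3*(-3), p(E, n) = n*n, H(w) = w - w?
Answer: 6387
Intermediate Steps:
H(w) = 0
p(E, n) = n²
Q(J) = -9
Q(p(3, H(6))) + 52*123 = -9 + 52*123 = -9 + 6396 = 6387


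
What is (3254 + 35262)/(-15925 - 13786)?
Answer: -38516/29711 ≈ -1.2964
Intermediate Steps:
(3254 + 35262)/(-15925 - 13786) = 38516/(-29711) = 38516*(-1/29711) = -38516/29711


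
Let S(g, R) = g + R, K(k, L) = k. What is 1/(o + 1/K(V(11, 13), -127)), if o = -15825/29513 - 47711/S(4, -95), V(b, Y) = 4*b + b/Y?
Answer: 142341199/74555871393 ≈ 0.0019092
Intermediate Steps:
S(g, R) = R + g
o = 1406654668/2685683 (o = -15825/29513 - 47711/(-95 + 4) = -15825*1/29513 - 47711/(-91) = -15825/29513 - 47711*(-1/91) = -15825/29513 + 47711/91 = 1406654668/2685683 ≈ 523.76)
1/(o + 1/K(V(11, 13), -127)) = 1/(1406654668/2685683 + 1/(4*11 + 11/13)) = 1/(1406654668/2685683 + 1/(44 + 11*(1/13))) = 1/(1406654668/2685683 + 1/(44 + 11/13)) = 1/(1406654668/2685683 + 1/(583/13)) = 1/(1406654668/2685683 + 13/583) = 1/(74555871393/142341199) = 142341199/74555871393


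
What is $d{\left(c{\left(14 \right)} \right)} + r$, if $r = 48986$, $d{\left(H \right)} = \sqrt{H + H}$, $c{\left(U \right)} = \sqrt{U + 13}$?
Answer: $48986 + \sqrt{2} \cdot 3^{\frac{3}{4}} \approx 48989.0$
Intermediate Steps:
$c{\left(U \right)} = \sqrt{13 + U}$
$d{\left(H \right)} = \sqrt{2} \sqrt{H}$ ($d{\left(H \right)} = \sqrt{2 H} = \sqrt{2} \sqrt{H}$)
$d{\left(c{\left(14 \right)} \right)} + r = \sqrt{2} \sqrt{\sqrt{13 + 14}} + 48986 = \sqrt{2} \sqrt{\sqrt{27}} + 48986 = \sqrt{2} \sqrt{3 \sqrt{3}} + 48986 = \sqrt{2} \cdot 3^{\frac{3}{4}} + 48986 = 48986 + \sqrt{2} \cdot 3^{\frac{3}{4}}$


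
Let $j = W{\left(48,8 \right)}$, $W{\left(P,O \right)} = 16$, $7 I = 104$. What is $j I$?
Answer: $\frac{1664}{7} \approx 237.71$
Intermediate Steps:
$I = \frac{104}{7}$ ($I = \frac{1}{7} \cdot 104 = \frac{104}{7} \approx 14.857$)
$j = 16$
$j I = 16 \cdot \frac{104}{7} = \frac{1664}{7}$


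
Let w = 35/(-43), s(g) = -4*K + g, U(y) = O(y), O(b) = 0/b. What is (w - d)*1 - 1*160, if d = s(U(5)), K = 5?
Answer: -6055/43 ≈ -140.81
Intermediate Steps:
O(b) = 0
U(y) = 0
s(g) = -20 + g (s(g) = -4*5 + g = -20 + g)
d = -20 (d = -20 + 0 = -20)
w = -35/43 (w = 35*(-1/43) = -35/43 ≈ -0.81395)
(w - d)*1 - 1*160 = (-35/43 - 1*(-20))*1 - 1*160 = (-35/43 + 20)*1 - 160 = (825/43)*1 - 160 = 825/43 - 160 = -6055/43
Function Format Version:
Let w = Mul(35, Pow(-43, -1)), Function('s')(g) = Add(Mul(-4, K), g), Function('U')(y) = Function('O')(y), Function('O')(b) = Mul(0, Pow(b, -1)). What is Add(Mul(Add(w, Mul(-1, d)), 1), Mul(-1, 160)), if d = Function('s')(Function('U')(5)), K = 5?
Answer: Rational(-6055, 43) ≈ -140.81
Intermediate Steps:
Function('O')(b) = 0
Function('U')(y) = 0
Function('s')(g) = Add(-20, g) (Function('s')(g) = Add(Mul(-4, 5), g) = Add(-20, g))
d = -20 (d = Add(-20, 0) = -20)
w = Rational(-35, 43) (w = Mul(35, Rational(-1, 43)) = Rational(-35, 43) ≈ -0.81395)
Add(Mul(Add(w, Mul(-1, d)), 1), Mul(-1, 160)) = Add(Mul(Add(Rational(-35, 43), Mul(-1, -20)), 1), Mul(-1, 160)) = Add(Mul(Add(Rational(-35, 43), 20), 1), -160) = Add(Mul(Rational(825, 43), 1), -160) = Add(Rational(825, 43), -160) = Rational(-6055, 43)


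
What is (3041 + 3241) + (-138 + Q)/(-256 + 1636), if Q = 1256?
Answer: 4335139/690 ≈ 6282.8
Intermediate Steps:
(3041 + 3241) + (-138 + Q)/(-256 + 1636) = (3041 + 3241) + (-138 + 1256)/(-256 + 1636) = 6282 + 1118/1380 = 6282 + 1118*(1/1380) = 6282 + 559/690 = 4335139/690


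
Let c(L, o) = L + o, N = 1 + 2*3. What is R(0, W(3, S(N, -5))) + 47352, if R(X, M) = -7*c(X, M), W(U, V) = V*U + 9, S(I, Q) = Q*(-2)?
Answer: 47079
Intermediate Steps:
N = 7 (N = 1 + 6 = 7)
S(I, Q) = -2*Q
W(U, V) = 9 + U*V (W(U, V) = U*V + 9 = 9 + U*V)
R(X, M) = -7*M - 7*X (R(X, M) = -7*(X + M) = -7*(M + X) = -7*M - 7*X)
R(0, W(3, S(N, -5))) + 47352 = (-7*(9 + 3*(-2*(-5))) - 7*0) + 47352 = (-7*(9 + 3*10) + 0) + 47352 = (-7*(9 + 30) + 0) + 47352 = (-7*39 + 0) + 47352 = (-273 + 0) + 47352 = -273 + 47352 = 47079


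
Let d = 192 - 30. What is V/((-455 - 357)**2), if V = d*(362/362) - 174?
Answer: -3/164836 ≈ -1.8200e-5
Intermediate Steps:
d = 162
V = -12 (V = 162*(362/362) - 174 = 162*(362*(1/362)) - 174 = 162*1 - 174 = 162 - 174 = -12)
V/((-455 - 357)**2) = -12/(-455 - 357)**2 = -12/((-812)**2) = -12/659344 = -12*1/659344 = -3/164836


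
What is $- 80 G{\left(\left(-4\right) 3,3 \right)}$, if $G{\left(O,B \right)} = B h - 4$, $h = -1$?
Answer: $560$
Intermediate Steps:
$G{\left(O,B \right)} = -4 - B$ ($G{\left(O,B \right)} = B \left(-1\right) - 4 = - B - 4 = -4 - B$)
$- 80 G{\left(\left(-4\right) 3,3 \right)} = - 80 \left(-4 - 3\right) = \left(-80\right) \left(-7\right) = 560$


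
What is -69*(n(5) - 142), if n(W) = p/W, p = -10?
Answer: 9936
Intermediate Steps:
n(W) = -10/W
-69*(n(5) - 142) = -69*(-10/5 - 142) = -69*(-10*1/5 - 142) = -69*(-2 - 142) = -69*(-144) = 9936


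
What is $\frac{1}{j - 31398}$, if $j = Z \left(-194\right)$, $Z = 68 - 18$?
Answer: $- \frac{1}{41098} \approx -2.4332 \cdot 10^{-5}$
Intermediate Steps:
$Z = 50$
$j = -9700$ ($j = 50 \left(-194\right) = -9700$)
$\frac{1}{j - 31398} = \frac{1}{-9700 - 31398} = \frac{1}{-41098} = - \frac{1}{41098}$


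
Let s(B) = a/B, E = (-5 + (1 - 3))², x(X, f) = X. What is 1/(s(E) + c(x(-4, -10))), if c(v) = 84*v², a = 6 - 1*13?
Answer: 7/9407 ≈ 0.00074413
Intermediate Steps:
a = -7 (a = 6 - 13 = -7)
E = 49 (E = (-5 - 2)² = (-7)² = 49)
s(B) = -7/B
1/(s(E) + c(x(-4, -10))) = 1/(-7/49 + 84*(-4)²) = 1/(-7*1/49 + 84*16) = 1/(-⅐ + 1344) = 1/(9407/7) = 7/9407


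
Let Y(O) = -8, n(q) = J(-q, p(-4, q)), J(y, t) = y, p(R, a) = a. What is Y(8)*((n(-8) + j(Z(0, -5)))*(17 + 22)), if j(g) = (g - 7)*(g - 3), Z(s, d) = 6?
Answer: -1560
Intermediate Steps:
n(q) = -q
j(g) = (-7 + g)*(-3 + g)
Y(8)*((n(-8) + j(Z(0, -5)))*(17 + 22)) = -8*(-1*(-8) + (21 + 6**2 - 10*6))*(17 + 22) = -8*(8 + (21 + 36 - 60))*39 = -8*(8 - 3)*39 = -40*39 = -8*195 = -1560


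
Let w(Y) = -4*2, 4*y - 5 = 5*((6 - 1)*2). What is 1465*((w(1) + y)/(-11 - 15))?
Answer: -33695/104 ≈ -323.99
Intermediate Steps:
y = 55/4 (y = 5/4 + (5*((6 - 1)*2))/4 = 5/4 + (5*(5*2))/4 = 5/4 + (5*10)/4 = 5/4 + (¼)*50 = 5/4 + 25/2 = 55/4 ≈ 13.750)
w(Y) = -8
1465*((w(1) + y)/(-11 - 15)) = 1465*((-8 + 55/4)/(-11 - 15)) = 1465*((23/4)/(-26)) = 1465*((23/4)*(-1/26)) = 1465*(-23/104) = -33695/104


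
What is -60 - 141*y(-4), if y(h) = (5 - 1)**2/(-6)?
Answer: 316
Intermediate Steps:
y(h) = -8/3 (y(h) = 4**2*(-1/6) = 16*(-1/6) = -8/3)
-60 - 141*y(-4) = -60 - 141*(-8/3) = -60 + 376 = 316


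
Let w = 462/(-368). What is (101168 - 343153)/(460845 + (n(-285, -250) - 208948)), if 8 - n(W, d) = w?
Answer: -44525240/46350751 ≈ -0.96062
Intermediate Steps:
w = -231/184 (w = 462*(-1/368) = -231/184 ≈ -1.2554)
n(W, d) = 1703/184 (n(W, d) = 8 - 1*(-231/184) = 8 + 231/184 = 1703/184)
(101168 - 343153)/(460845 + (n(-285, -250) - 208948)) = (101168 - 343153)/(460845 + (1703/184 - 208948)) = -241985/(460845 - 38444729/184) = -241985/46350751/184 = -241985*184/46350751 = -44525240/46350751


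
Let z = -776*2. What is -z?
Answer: 1552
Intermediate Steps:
z = -1552
-z = -1*(-1552) = 1552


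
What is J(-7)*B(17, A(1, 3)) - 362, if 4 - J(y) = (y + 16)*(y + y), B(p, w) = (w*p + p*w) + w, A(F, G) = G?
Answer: 13288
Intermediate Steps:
B(p, w) = w + 2*p*w (B(p, w) = (p*w + p*w) + w = 2*p*w + w = w + 2*p*w)
J(y) = 4 - 2*y*(16 + y) (J(y) = 4 - (y + 16)*(y + y) = 4 - (16 + y)*2*y = 4 - 2*y*(16 + y))
J(-7)*B(17, A(1, 3)) - 362 = (4 - 32*(-7) - 2*(-7)**2)*(3*(1 + 2*17)) - 362 = (4 + 224 - 2*49)*(3*(1 + 34)) - 362 = (4 + 224 - 98)*(3*35) - 362 = 130*105 - 362 = 13650 - 362 = 13288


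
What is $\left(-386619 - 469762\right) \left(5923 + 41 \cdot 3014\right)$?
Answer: $-110898770357$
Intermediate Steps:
$\left(-386619 - 469762\right) \left(5923 + 41 \cdot 3014\right) = - 856381 \left(5923 + 123574\right) = \left(-856381\right) 129497 = -110898770357$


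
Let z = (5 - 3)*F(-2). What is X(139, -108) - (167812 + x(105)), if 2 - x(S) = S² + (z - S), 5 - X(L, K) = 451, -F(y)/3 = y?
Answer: -157328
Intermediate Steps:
F(y) = -3*y
X(L, K) = -446 (X(L, K) = 5 - 1*451 = 5 - 451 = -446)
z = 12 (z = (5 - 3)*(-3*(-2)) = 2*6 = 12)
x(S) = -10 + S - S² (x(S) = 2 - (S² + (12 - S)) = 2 - (12 + S² - S) = 2 + (-12 + S - S²) = -10 + S - S²)
X(139, -108) - (167812 + x(105)) = -446 - (167812 + (-10 + 105 - 1*105²)) = -446 - (167812 + (-10 + 105 - 1*11025)) = -446 - (167812 + (-10 + 105 - 11025)) = -446 - (167812 - 10930) = -446 - 1*156882 = -446 - 156882 = -157328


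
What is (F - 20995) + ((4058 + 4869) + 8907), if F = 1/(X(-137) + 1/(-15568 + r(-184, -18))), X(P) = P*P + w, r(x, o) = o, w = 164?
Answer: -932778643071/295089737 ≈ -3161.0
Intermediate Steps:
X(P) = 164 + P² (X(P) = P*P + 164 = P² + 164 = 164 + P²)
F = 15586/295089737 (F = 1/((164 + (-137)²) + 1/(-15568 - 18)) = 1/((164 + 18769) + 1/(-15586)) = 1/(18933 - 1/15586) = 1/(295089737/15586) = 15586/295089737 ≈ 5.2818e-5)
(F - 20995) + ((4058 + 4869) + 8907) = (15586/295089737 - 20995) + ((4058 + 4869) + 8907) = -6195409012729/295089737 + (8927 + 8907) = -6195409012729/295089737 + 17834 = -932778643071/295089737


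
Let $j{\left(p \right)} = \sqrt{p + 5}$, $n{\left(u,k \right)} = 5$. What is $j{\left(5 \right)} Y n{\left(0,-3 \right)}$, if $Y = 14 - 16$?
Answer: $- 10 \sqrt{10} \approx -31.623$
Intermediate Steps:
$j{\left(p \right)} = \sqrt{5 + p}$
$Y = -2$
$j{\left(5 \right)} Y n{\left(0,-3 \right)} = \sqrt{5 + 5} \left(-2\right) 5 = \sqrt{10} \left(-2\right) 5 = - 2 \sqrt{10} \cdot 5 = - 10 \sqrt{10}$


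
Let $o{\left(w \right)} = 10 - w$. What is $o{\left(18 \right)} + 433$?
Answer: $425$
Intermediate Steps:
$o{\left(18 \right)} + 433 = \left(10 - 18\right) + 433 = -8 + 433 = 425$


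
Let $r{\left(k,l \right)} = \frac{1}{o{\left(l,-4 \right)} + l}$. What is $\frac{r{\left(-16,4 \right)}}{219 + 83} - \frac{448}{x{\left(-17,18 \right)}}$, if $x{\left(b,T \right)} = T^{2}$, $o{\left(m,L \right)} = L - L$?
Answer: $- \frac{135215}{97848} \approx -1.3819$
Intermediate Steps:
$o{\left(m,L \right)} = 0$
$r{\left(k,l \right)} = \frac{1}{l}$ ($r{\left(k,l \right)} = \frac{1}{0 + l} = \frac{1}{l}$)
$\frac{r{\left(-16,4 \right)}}{219 + 83} - \frac{448}{x{\left(-17,18 \right)}} = \frac{1}{4 \left(219 + 83\right)} - \frac{448}{18^{2}} = \frac{1}{4 \cdot 302} - \frac{448}{324} = \frac{1}{4} \cdot \frac{1}{302} - \frac{112}{81} = \frac{1}{1208} - \frac{112}{81} = - \frac{135215}{97848}$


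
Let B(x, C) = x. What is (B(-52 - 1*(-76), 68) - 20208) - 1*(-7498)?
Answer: -12686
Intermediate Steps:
(B(-52 - 1*(-76), 68) - 20208) - 1*(-7498) = ((-52 - 1*(-76)) - 20208) - 1*(-7498) = ((-52 + 76) - 20208) + 7498 = (24 - 20208) + 7498 = -20184 + 7498 = -12686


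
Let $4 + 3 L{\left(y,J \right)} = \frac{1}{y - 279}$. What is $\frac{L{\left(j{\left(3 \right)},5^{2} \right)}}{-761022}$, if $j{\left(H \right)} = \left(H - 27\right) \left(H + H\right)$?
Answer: $\frac{1693}{965736918} \approx 1.7531 \cdot 10^{-6}$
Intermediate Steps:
$j{\left(H \right)} = 2 H \left(-27 + H\right)$ ($j{\left(H \right)} = \left(-27 + H\right) 2 H = 2 H \left(-27 + H\right)$)
$L{\left(y,J \right)} = - \frac{4}{3} + \frac{1}{3 \left(-279 + y\right)}$ ($L{\left(y,J \right)} = - \frac{4}{3} + \frac{1}{3 \left(y - 279\right)} = - \frac{4}{3} + \frac{1}{3 \left(-279 + y\right)}$)
$\frac{L{\left(j{\left(3 \right)},5^{2} \right)}}{-761022} = \frac{\frac{1}{3} \frac{1}{-279 + 2 \cdot 3 \left(-27 + 3\right)} \left(1117 - 4 \cdot 2 \cdot 3 \left(-27 + 3\right)\right)}{-761022} = \frac{1117 - 4 \cdot 2 \cdot 3 \left(-24\right)}{3 \left(-279 + 2 \cdot 3 \left(-24\right)\right)} \left(- \frac{1}{761022}\right) = \frac{1117 - -576}{3 \left(-279 - 144\right)} \left(- \frac{1}{761022}\right) = \frac{1117 + 576}{3 \left(-423\right)} \left(- \frac{1}{761022}\right) = \frac{1}{3} \left(- \frac{1}{423}\right) 1693 \left(- \frac{1}{761022}\right) = \left(- \frac{1693}{1269}\right) \left(- \frac{1}{761022}\right) = \frac{1693}{965736918}$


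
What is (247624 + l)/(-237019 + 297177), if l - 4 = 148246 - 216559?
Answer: 179315/60158 ≈ 2.9807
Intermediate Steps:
l = -68309 (l = 4 + (148246 - 216559) = 4 - 68313 = -68309)
(247624 + l)/(-237019 + 297177) = (247624 - 68309)/(-237019 + 297177) = 179315/60158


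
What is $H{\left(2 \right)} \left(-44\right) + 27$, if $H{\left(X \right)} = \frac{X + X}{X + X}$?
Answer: $-17$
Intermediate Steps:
$H{\left(X \right)} = 1$ ($H{\left(X \right)} = \frac{2 X}{2 X} = 2 X \frac{1}{2 X} = 1$)
$H{\left(2 \right)} \left(-44\right) + 27 = 1 \left(-44\right) + 27 = -44 + 27 = -17$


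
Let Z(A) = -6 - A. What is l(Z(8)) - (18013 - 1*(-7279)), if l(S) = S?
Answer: -25306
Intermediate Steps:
l(Z(8)) - (18013 - 1*(-7279)) = (-6 - 1*8) - (18013 - 1*(-7279)) = (-6 - 8) - (18013 + 7279) = -14 - 1*25292 = -14 - 25292 = -25306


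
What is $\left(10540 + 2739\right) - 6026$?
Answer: $7253$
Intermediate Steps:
$\left(10540 + 2739\right) - 6026 = 13279 - 6026 = 7253$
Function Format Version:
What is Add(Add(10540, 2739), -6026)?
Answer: 7253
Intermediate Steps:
Add(Add(10540, 2739), -6026) = Add(13279, -6026) = 7253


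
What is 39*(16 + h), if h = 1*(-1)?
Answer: 585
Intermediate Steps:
h = -1
39*(16 + h) = 39*(16 - 1) = 39*15 = 585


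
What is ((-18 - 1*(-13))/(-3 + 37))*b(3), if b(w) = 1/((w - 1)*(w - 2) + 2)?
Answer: -5/136 ≈ -0.036765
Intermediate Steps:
b(w) = 1/(2 + (-1 + w)*(-2 + w)) (b(w) = 1/((-1 + w)*(-2 + w) + 2) = 1/(2 + (-1 + w)*(-2 + w)))
((-18 - 1*(-13))/(-3 + 37))*b(3) = ((-18 - 1*(-13))/(-3 + 37))/(4 + 3² - 3*3) = ((-18 + 13)/34)/(4 + 9 - 9) = -5*1/34/4 = -5/34*¼ = -5/136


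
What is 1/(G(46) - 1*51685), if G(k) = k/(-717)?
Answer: -717/37058191 ≈ -1.9348e-5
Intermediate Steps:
G(k) = -k/717 (G(k) = k*(-1/717) = -k/717)
1/(G(46) - 1*51685) = 1/(-1/717*46 - 1*51685) = 1/(-46/717 - 51685) = 1/(-37058191/717) = -717/37058191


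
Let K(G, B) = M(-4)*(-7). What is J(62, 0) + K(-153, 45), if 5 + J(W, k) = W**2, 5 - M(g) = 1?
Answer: 3811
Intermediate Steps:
M(g) = 4 (M(g) = 5 - 1*1 = 5 - 1 = 4)
J(W, k) = -5 + W**2
K(G, B) = -28 (K(G, B) = 4*(-7) = -28)
J(62, 0) + K(-153, 45) = (-5 + 62**2) - 28 = (-5 + 3844) - 28 = 3839 - 28 = 3811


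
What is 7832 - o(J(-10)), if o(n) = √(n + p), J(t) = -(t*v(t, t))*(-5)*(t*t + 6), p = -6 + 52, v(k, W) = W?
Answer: 7832 - 3*√5894 ≈ 7601.7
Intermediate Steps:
p = 46
J(t) = 5*t²*(6 + t²) (J(t) = -(t*t)*(-5)*(t*t + 6) = -t²*(-5)*(t² + 6) = -(-5*t²)*(6 + t²) = -(-5)*t²*(6 + t²) = 5*t²*(6 + t²))
o(n) = √(46 + n) (o(n) = √(n + 46) = √(46 + n))
7832 - o(J(-10)) = 7832 - √(46 + 5*(-10)²*(6 + (-10)²)) = 7832 - √(46 + 5*100*(6 + 100)) = 7832 - √(46 + 5*100*106) = 7832 - √(46 + 53000) = 7832 - √53046 = 7832 - 3*√5894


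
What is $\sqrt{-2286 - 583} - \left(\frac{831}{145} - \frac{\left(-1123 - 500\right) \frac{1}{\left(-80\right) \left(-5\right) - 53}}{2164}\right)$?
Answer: $- \frac{1153863}{201260} + i \sqrt{2869} \approx -5.7332 + 53.563 i$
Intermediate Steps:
$\sqrt{-2286 - 583} - \left(\frac{831}{145} - \frac{\left(-1123 - 500\right) \frac{1}{\left(-80\right) \left(-5\right) - 53}}{2164}\right) = \sqrt{-2869} - \left(\frac{831}{145} - - \frac{1623}{400 - 53} \cdot \frac{1}{2164}\right) = i \sqrt{2869} - \left(\frac{831}{145} - - \frac{1623}{347} \cdot \frac{1}{2164}\right) = i \sqrt{2869} - \left(\frac{831}{145} - \left(-1623\right) \frac{1}{347} \cdot \frac{1}{2164}\right) = i \sqrt{2869} - \frac{1153863}{201260} = - \frac{1153863}{201260} + i \sqrt{2869}$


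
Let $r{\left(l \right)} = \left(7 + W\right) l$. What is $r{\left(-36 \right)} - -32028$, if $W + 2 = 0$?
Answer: $31848$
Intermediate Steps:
$W = -2$ ($W = -2 + 0 = -2$)
$r{\left(l \right)} = 5 l$ ($r{\left(l \right)} = \left(7 - 2\right) l = 5 l$)
$r{\left(-36 \right)} - -32028 = 5 \left(-36\right) - -32028 = -180 + 32028 = 31848$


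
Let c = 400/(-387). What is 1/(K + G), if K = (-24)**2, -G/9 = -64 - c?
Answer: 43/49136 ≈ 0.00087512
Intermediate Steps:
c = -400/387 (c = 400*(-1/387) = -400/387 ≈ -1.0336)
G = 24368/43 (G = -9*(-64 - 1*(-400/387)) = -9*(-64 + 400/387) = -9*(-24368/387) = 24368/43 ≈ 566.70)
K = 576
1/(K + G) = 1/(576 + 24368/43) = 1/(49136/43) = 43/49136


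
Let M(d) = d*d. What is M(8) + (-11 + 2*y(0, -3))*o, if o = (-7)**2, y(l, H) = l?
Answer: -475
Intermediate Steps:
M(d) = d**2
o = 49
M(8) + (-11 + 2*y(0, -3))*o = 8**2 + (-11 + 2*0)*49 = 64 + (-11 + 0)*49 = 64 - 11*49 = 64 - 539 = -475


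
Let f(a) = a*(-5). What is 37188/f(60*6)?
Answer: -1033/50 ≈ -20.660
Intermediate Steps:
f(a) = -5*a
37188/f(60*6) = 37188/((-300*6)) = 37188/((-5*360)) = 37188/(-1800) = 37188*(-1/1800) = -1033/50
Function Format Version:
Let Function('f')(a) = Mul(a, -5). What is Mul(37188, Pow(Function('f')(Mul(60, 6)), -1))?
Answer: Rational(-1033, 50) ≈ -20.660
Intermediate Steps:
Function('f')(a) = Mul(-5, a)
Mul(37188, Pow(Function('f')(Mul(60, 6)), -1)) = Mul(37188, Pow(Mul(-5, Mul(60, 6)), -1)) = Mul(37188, Pow(Mul(-5, 360), -1)) = Mul(37188, Pow(-1800, -1)) = Mul(37188, Rational(-1, 1800)) = Rational(-1033, 50)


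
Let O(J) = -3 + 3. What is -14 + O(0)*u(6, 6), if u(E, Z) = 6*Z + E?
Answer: -14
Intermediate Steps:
u(E, Z) = E + 6*Z
O(J) = 0
-14 + O(0)*u(6, 6) = -14 + 0*(6 + 6*6) = -14 + 0*(6 + 36) = -14 + 0*42 = -14 + 0 = -14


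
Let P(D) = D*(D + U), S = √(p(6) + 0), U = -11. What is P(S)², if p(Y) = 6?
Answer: 762 - 132*√6 ≈ 438.67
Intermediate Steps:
S = √6 (S = √(6 + 0) = √6 ≈ 2.4495)
P(D) = D*(-11 + D) (P(D) = D*(D - 11) = D*(-11 + D))
P(S)² = (√6*(-11 + √6))² = 6*(-11 + √6)²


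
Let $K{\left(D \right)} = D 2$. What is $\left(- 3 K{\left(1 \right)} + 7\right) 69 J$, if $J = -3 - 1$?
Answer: $-276$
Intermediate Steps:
$J = -4$ ($J = -3 - 1 = -4$)
$K{\left(D \right)} = 2 D$
$\left(- 3 K{\left(1 \right)} + 7\right) 69 J = \left(- 3 \cdot 2 \cdot 1 + 7\right) 69 \left(-4\right) = \left(\left(-3\right) 2 + 7\right) \left(-276\right) = \left(-6 + 7\right) \left(-276\right) = 1 \left(-276\right) = -276$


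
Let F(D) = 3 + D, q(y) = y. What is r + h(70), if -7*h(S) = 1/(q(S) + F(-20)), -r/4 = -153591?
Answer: 227929043/371 ≈ 6.1436e+5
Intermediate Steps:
r = 614364 (r = -4*(-153591) = 614364)
h(S) = -1/(7*(-17 + S)) (h(S) = -1/(7*(S + (3 - 20))) = -1/(7*(S - 17)) = -1/(7*(-17 + S)))
r + h(70) = 614364 - 1/(-119 + 7*70) = 614364 - 1/(-119 + 490) = 614364 - 1/371 = 227929043/371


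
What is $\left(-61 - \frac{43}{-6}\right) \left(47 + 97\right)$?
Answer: $-7752$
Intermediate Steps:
$\left(-61 - \frac{43}{-6}\right) \left(47 + 97\right) = \left(-61 - 43 \left(- \frac{1}{6}\right)\right) 144 = \left(-61 - - \frac{43}{6}\right) 144 = \left(-61 + \frac{43}{6}\right) 144 = \left(- \frac{323}{6}\right) 144 = -7752$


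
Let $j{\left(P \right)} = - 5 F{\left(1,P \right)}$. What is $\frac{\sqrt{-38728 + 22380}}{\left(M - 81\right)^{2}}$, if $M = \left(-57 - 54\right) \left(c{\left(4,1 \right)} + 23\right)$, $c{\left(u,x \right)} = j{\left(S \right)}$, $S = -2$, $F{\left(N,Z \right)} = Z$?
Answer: $\frac{i \sqrt{4087}}{7008768} \approx 9.1214 \cdot 10^{-6} i$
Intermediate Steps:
$j{\left(P \right)} = - 5 P$
$c{\left(u,x \right)} = 10$ ($c{\left(u,x \right)} = \left(-5\right) \left(-2\right) = 10$)
$M = -3663$ ($M = \left(-57 - 54\right) \left(10 + 23\right) = \left(-111\right) 33 = -3663$)
$\frac{\sqrt{-38728 + 22380}}{\left(M - 81\right)^{2}} = \frac{\sqrt{-38728 + 22380}}{\left(-3663 - 81\right)^{2}} = \frac{\sqrt{-16348}}{\left(-3744\right)^{2}} = \frac{2 i \sqrt{4087}}{14017536} = 2 i \sqrt{4087} \cdot \frac{1}{14017536} = \frac{i \sqrt{4087}}{7008768}$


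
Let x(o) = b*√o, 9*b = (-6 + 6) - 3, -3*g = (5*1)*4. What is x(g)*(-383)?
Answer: 766*I*√15/9 ≈ 329.63*I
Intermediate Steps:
g = -20/3 (g = -5*1*4/3 = -5*4/3 = -⅓*20 = -20/3 ≈ -6.6667)
b = -⅓ (b = ((-6 + 6) - 3)/9 = (0 - 3)/9 = (⅑)*(-3) = -⅓ ≈ -0.33333)
x(o) = -√o/3
x(g)*(-383) = -2*I*√15/9*(-383) = 766*I*√15/9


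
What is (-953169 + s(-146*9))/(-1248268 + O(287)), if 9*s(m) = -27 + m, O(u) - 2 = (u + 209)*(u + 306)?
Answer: 476659/477069 ≈ 0.99914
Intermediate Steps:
O(u) = 2 + (209 + u)*(306 + u) (O(u) = 2 + (u + 209)*(u + 306) = 2 + (209 + u)*(306 + u))
s(m) = -3 + m/9 (s(m) = (-27 + m)/9 = -3 + m/9)
(-953169 + s(-146*9))/(-1248268 + O(287)) = (-953169 + (-3 + (-146*9)/9))/(-1248268 + (63956 + 287² + 515*287)) = (-953169 + (-3 + (⅑)*(-1314)))/(-1248268 + (63956 + 82369 + 147805)) = (-953169 + (-3 - 146))/(-1248268 + 294130) = (-953169 - 149)/(-954138) = -953318*(-1/954138) = 476659/477069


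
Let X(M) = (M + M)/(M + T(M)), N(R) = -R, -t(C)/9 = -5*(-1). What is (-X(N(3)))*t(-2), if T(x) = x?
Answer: 45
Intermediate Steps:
t(C) = -45 (t(C) = -(-45)*(-1) = -9*5 = -45)
X(M) = 1 (X(M) = (M + M)/(M + M) = (2*M)/((2*M)) = (2*M)*(1/(2*M)) = 1)
(-X(N(3)))*t(-2) = -1*1*(-45) = -1*(-45) = 45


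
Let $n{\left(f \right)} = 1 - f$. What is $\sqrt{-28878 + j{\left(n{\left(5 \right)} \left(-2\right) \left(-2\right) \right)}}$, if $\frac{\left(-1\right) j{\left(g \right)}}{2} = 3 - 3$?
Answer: $i \sqrt{28878} \approx 169.94 i$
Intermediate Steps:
$j{\left(g \right)} = 0$ ($j{\left(g \right)} = - 2 \left(3 - 3\right) = \left(-2\right) 0 = 0$)
$\sqrt{-28878 + j{\left(n{\left(5 \right)} \left(-2\right) \left(-2\right) \right)}} = \sqrt{-28878 + 0} = \sqrt{-28878} = i \sqrt{28878}$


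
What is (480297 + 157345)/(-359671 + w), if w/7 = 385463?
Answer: 318821/1169285 ≈ 0.27266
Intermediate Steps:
w = 2698241 (w = 7*385463 = 2698241)
(480297 + 157345)/(-359671 + w) = (480297 + 157345)/(-359671 + 2698241) = 637642/2338570 = 637642*(1/2338570) = 318821/1169285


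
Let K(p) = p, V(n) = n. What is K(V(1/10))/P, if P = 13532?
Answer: 1/135320 ≈ 7.3899e-6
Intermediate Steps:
K(V(1/10))/P = 1/(10*13532) = (⅒)*(1/13532) = 1/135320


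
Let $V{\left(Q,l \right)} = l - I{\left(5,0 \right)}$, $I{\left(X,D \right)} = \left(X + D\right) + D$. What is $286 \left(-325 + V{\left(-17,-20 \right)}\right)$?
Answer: $-100100$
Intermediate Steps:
$I{\left(X,D \right)} = X + 2 D$ ($I{\left(X,D \right)} = \left(D + X\right) + D = X + 2 D$)
$V{\left(Q,l \right)} = -5 + l$ ($V{\left(Q,l \right)} = l - \left(5 + 2 \cdot 0\right) = l - \left(5 + 0\right) = l - 5 = -5 + l$)
$286 \left(-325 + V{\left(-17,-20 \right)}\right) = 286 \left(-325 - 25\right) = 286 \left(-350\right) = -100100$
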